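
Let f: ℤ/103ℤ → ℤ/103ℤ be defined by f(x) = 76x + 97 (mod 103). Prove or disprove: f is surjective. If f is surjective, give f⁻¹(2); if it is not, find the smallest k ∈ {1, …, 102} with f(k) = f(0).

76

Since gcd(76, 103) = 1, 76 is invertible modulo 103. Euclid's algorithm: 103 = 1·76 + 27, 76 = 2·27 + 22, 27 = 1·22 + 5, 22 = 4·5 + 2, 5 = 2·2 + 1; back-substituting gives 1 = 61·76 − 45·103, so 76⁻¹ ≡ 61 (mod 103).
For any y ∈ ℤ/103ℤ, x = 61(y − 97) mod 103 satisfies f(x) = 76·61(y − 97) + 97 ≡ y (since 76·61 ≡ 1 mod 103). So every y has a preimage.
Thus f is surjective.
Since f is surjective, we compute f⁻¹(2): solve 76x + 97 ≡ 2 (mod 103), i.e. 76x ≡ 8 (mod 103).
Multiplying by 76⁻¹ = 61 gives x ≡ 61·8 = 488 = 4·103 + 76 ≡ 76 (mod 103).
Check: f(76) = 76·76 + 97 = 5873 = 57·103 + 2 ≡ 2 (mod 103).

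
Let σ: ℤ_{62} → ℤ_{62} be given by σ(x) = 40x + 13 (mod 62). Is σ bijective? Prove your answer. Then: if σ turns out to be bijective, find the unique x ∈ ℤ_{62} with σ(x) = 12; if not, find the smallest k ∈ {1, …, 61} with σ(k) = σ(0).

Recall that σ is injective when σ(u) = σ(v) forces u = v.
We have gcd(40, 62) = 2 > 1. Taking u = 0 and v = 31: σ(0) = 13 and σ(31) = 40·31 + 13 = 1253 ≡ 13 (mod 62).
So σ(0) = σ(31) while 0 ≠ 31, therefore σ is not injective, hence not bijective.
Since σ is not bijective, we find the least positive k with σ(k) = σ(0): this means 40k ≡ 0 (mod 62), i.e. 62 ∣ 40k. Since gcd(40, 62) = 2, dividing through by 2 this holds exactly when 31 ∣ 20k, and as gcd(20, 31) = 1, exactly when 31 ∣ k.
The smallest positive such k is 31.

31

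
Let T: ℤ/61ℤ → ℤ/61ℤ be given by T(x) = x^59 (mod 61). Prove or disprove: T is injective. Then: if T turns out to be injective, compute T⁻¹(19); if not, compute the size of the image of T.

Since 61 is prime, the nonzero elements of ℤ/61ℤ form a cyclic group of order 60.
As gcd(59, 60) = 1, raising to the 59th power is a bijection on this group: if u^59 ≡ v^59 then (uv^{−1})^59 = 1, and the only element of order dividing gcd(59, 60) = 1 is 1, so u = v.
With T(0) = 0 this makes T injective on all of ℤ/61ℤ, hence bijective (finite equal-size domain and codomain). In particular T is injective.
Since T is injective, we find the preimage of 19. The inverse of x ↦ x^59 on (ℤ/61ℤ)^× is x ↦ x^59, because 59·59 = 3481 = 58·60 + 1 ≡ 1 (mod 60) and x^{60} = 1 for x ≠ 0 (Fermat). So T⁻¹(19) = 19^59 mod 61.
Repeated squaring mod 61: 19^1 ≡ 19, 19^2 ≡ 19² = 361 ≡ 56, 19^4 ≡ 56² = 3136 ≡ 25, 19^8 ≡ 25² = 625 ≡ 15, 19^16 ≡ 15² = 225 ≡ 42, 19^32 ≡ 42² = 1764 ≡ 56. Since 59 = 32 + 16 + 8 + 2 + 1, 19^59 ≡ 56·42·15·56·19: 56·42 = 2352 ≡ 34, then 34·15 = 510 ≡ 22, then 22·56 = 1232 ≡ 12, then 12·19 = 228 ≡ 45. So 19^59 ≡ 45 (mod 61).
Hence T⁻¹(19) = 45.

45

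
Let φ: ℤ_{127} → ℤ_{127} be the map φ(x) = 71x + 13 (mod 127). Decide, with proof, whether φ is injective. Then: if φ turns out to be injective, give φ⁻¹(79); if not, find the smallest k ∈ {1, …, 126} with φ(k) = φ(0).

85

If φ(a) = φ(b), then 71a ≡ 71b (mod 127). Because gcd(71, 127) = 1, we may cancel 71 to get a ≡ b (mod 127).
Hence φ is injective.
We now compute 71⁻¹ mod 127 explicitly. Euclid's algorithm: 127 = 1·71 + 56, 71 = 1·56 + 15, 56 = 3·15 + 11, 15 = 1·11 + 4, 11 = 2·4 + 3, 4 = 1·3 + 1; back-substituting gives 1 = 34·71 − 19·127, so 71⁻¹ ≡ 34 (mod 127).
Since φ is injective, we compute φ⁻¹(79): solve 71x + 13 ≡ 79 (mod 127), i.e. 71x ≡ 66 (mod 127).
Multiplying by 71⁻¹ = 34 gives x ≡ 34·66 = 2244 = 17·127 + 85 ≡ 85 (mod 127).
Check: φ(85) = 71·85 + 13 = 6048 = 47·127 + 79 ≡ 79 (mod 127).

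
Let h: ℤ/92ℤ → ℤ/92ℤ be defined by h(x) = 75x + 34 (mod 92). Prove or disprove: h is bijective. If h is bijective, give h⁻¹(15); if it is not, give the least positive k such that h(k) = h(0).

Recall: h is injective if h(x_1) = h(x_2) implies x_1 = x_2.
If h(x_1) = h(x_2), then 75x_1 ≡ 75x_2 (mod 92). Because gcd(75, 92) = 1, we may cancel 75 to get x_1 ≡ x_2 (mod 92).
We now compute 75⁻¹ mod 92 explicitly. Euclid's algorithm: 92 = 1·75 + 17, 75 = 4·17 + 7, 17 = 2·7 + 3, 7 = 2·3 + 1; back-substituting gives 1 = 27·75 − 22·92, so 75⁻¹ ≡ 27 (mod 92).
For any y ∈ ℤ/92ℤ, x = 27(y − 34) mod 92 satisfies h(x) = 75·27(y − 34) + 34 ≡ y (since 75·27 ≡ 1 mod 92). So every y has a preimage.
Therefore h is bijective.
Since h is bijective, we find h⁻¹(15): we need 75x ≡ 15 − 34 ≡ 73 (mod 92). Using 75⁻¹ = 27: x ≡ 27·73 = 1971 = 21·92 + 39, so x = 39.
Check: h(39) = 75·39 + 34 = 2959 = 32·92 + 15 ≡ 15 (mod 92).

39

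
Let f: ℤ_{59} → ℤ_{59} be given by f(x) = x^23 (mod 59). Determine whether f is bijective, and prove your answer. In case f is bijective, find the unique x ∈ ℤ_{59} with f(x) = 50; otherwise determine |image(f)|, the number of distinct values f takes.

Since 59 is prime, the nonzero elements of ℤ_{59} form a cyclic group of order 58.
As gcd(23, 58) = 1, raising to the 23rd power is a bijection on this group: if s^23 ≡ t^23 then (st^{−1})^23 = 1, and the only element of order dividing gcd(23, 58) = 1 is 1, so s = t.
With f(0) = 0 this makes f injective on all of ℤ_{59}, hence bijective (finite equal-size domain and codomain). In particular f is bijective.
Since f is bijective, we find the preimage of 50. The inverse of x ↦ x^23 on (ℤ_{59})^× is x ↦ x^53, because 23·53 = 1219 = 21·58 + 1 ≡ 1 (mod 58) and x^{58} = 1 for x ≠ 0 (Fermat). So f⁻¹(50) = 50^53 mod 59.
Repeated squaring mod 59: 50^1 ≡ 50, 50^2 ≡ 50² = 2500 ≡ 22, 50^4 ≡ 22² = 484 ≡ 12, 50^8 ≡ 12² = 144 ≡ 26, 50^16 ≡ 26² = 676 ≡ 27, 50^32 ≡ 27² = 729 ≡ 21. Since 53 = 32 + 16 + 4 + 1, 50^53 ≡ 21·27·12·50: 21·27 = 567 ≡ 36, then 36·12 = 432 ≡ 19, then 19·50 = 950 ≡ 6. So 50^53 ≡ 6 (mod 59).
Hence f⁻¹(50) = 6.

6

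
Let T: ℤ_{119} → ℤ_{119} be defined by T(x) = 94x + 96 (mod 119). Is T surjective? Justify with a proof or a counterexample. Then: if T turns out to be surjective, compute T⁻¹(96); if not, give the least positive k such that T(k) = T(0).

Recall that surjectivity means every element of the codomain has a preimage under T.
Since gcd(94, 119) = 1, 94 is invertible modulo 119. Euclid's algorithm: 119 = 1·94 + 25, 94 = 3·25 + 19, 25 = 1·19 + 6, 19 = 3·6 + 1; back-substituting gives 1 = 19·94 − 15·119, so 94⁻¹ ≡ 19 (mod 119).
Then y ↦ 19(y − 96) is a two-sided inverse to T, so every y ∈ ℤ_{119} has a preimage.
Therefore T is surjective.
Since T is surjective, we find T⁻¹(96): we need 94x ≡ 96 − 96 ≡ 0 (mod 119). Using 94⁻¹ = 19: x ≡ 19·0 = 0, so x = 0.
Check: T(0) = 94·0 + 96 = 96 ≡ 96 (mod 119).

0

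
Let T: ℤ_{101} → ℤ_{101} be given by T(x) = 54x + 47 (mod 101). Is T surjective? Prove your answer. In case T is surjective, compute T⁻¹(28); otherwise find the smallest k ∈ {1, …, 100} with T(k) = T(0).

9

Since gcd(54, 101) = 1, 54 is invertible modulo 101. Euclid's algorithm: 101 = 1·54 + 47, 54 = 1·47 + 7, 47 = 6·7 + 5, 7 = 1·5 + 2, 5 = 2·2 + 1; back-substituting gives 1 = 58·54 − 31·101, so 54⁻¹ ≡ 58 (mod 101).
Then y ↦ 58(y − 47) is a two-sided inverse to T, so every y ∈ ℤ_{101} has a preimage.
Therefore T is surjective.
Since T is surjective, we find T⁻¹(28): we need 54x ≡ 28 − 47 ≡ 82 (mod 101). Using 54⁻¹ = 58: x ≡ 58·82 = 4756 = 47·101 + 9, so x = 9.
Check: T(9) = 54·9 + 47 = 533 = 5·101 + 28 ≡ 28 (mod 101).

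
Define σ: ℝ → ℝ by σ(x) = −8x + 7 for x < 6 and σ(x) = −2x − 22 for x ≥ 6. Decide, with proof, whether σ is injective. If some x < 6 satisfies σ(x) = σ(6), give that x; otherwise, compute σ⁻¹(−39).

41/8

Both pieces are strictly decreasing (slopes −8 and −2), so each is injective on its own interval.
The left piece maps (−∞, 6) onto (−41, ∞); the right piece maps [6, ∞) onto (−∞, −34].
These images overlap. In particular σ(6) = −34 (right piece), and solving −8x + 7 = −34 on the left piece gives x = 41/8 < 6.
So σ(41/8) = σ(6) with 41/8 ≠ 6, and σ is not injective. This x = 41/8 is the requested value below 6.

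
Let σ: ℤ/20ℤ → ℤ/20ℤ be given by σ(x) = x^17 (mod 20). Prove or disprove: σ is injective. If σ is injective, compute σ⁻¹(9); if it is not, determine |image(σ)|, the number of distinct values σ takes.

15

σ(0) = 0^17 = 0.
σ(10): Repeated squaring mod 20: 10^1 ≡ 10, 10^2 ≡ 10² = 100 ≡ 0, 10^4 ≡ 0² = 0, 10^8 ≡ 0² = 0, 10^16 ≡ 0² = 0. Since 17 = 16 + 1, 10^17 ≡ 0·10: 0·10 = 0. So 10^17 ≡ 0 (mod 20).
So σ(0) = σ(10) = 0 while 0 ≠ 10, hence σ is not injective.
Since σ is not injective, we determine |image(σ)|. Computing x^17 mod 20 for each x (by repeated squaring, reducing mod 20 at every step), the values σ(0), σ(1), …, σ(19) are: 0, 1, 12, 3, 4, 5, 16, 7, 8, 9, 0, 11, 12, 13, 4, 15, 16, 17, 8, 19.
The distinct values are {0, 1, 3, 4, 5, 7, 8, 9, 11, 12, 13, 15, 16, 17, 19}; there are 15 of them.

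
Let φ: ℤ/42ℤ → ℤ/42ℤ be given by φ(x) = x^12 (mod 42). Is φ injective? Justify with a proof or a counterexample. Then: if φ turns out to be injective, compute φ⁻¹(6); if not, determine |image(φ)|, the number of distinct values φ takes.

φ(2): Repeated squaring mod 42: 2^1 ≡ 2, 2^2 ≡ 2² = 4, 2^4 ≡ 4² = 16, 2^8 ≡ 16² = 256 ≡ 4. Since 12 = 8 + 4, 2^12 ≡ 4·16: 4·16 = 64 ≡ 22. So 2^12 ≡ 22 (mod 42).
φ(4): Repeated squaring mod 42: 4^1 ≡ 4, 4^2 ≡ 4² = 16, 4^4 ≡ 16² = 256 ≡ 4, 4^8 ≡ 4² = 16. Since 12 = 8 + 4, 4^12 ≡ 16·4: 16·4 = 64 ≡ 22. So 4^12 ≡ 22 (mod 42).
So φ(2) = φ(4) = 22 while 2 ≠ 4, so φ is not injective.
Since φ is not injective, we determine |image(φ)|. Computing x^12 mod 42 for each x (by repeated squaring, reducing mod 42 at every step), the values φ(0), φ(1), …, φ(41) are: 0, 1, 22, 15, 22, 1, 36, 7, 22, 15, 22, 1, 36, 1, 28, 15, 22, 1, 36, 1, 22, 21, 22, 1, 36, 1, 22, 15, 28, 1, 36, 1, 22, 15, 22, 7, 36, 1, 22, 15, 22, 1.
The distinct values are {0, 1, 7, 15, 21, 22, 28, 36}; there are 8 of them.

8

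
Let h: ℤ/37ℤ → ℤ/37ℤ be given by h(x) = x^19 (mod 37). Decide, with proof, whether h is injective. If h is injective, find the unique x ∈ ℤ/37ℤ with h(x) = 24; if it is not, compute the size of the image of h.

13

Since 37 is prime, the nonzero elements of ℤ/37ℤ form a cyclic group of order 36.
As gcd(19, 36) = 1, raising to the 19th power is a bijection on this group: if x_1^19 ≡ x_2^19 then (x_1x_2^{−1})^19 = 1, and the only element of order dividing gcd(19, 36) = 1 is 1, so x_1 = x_2.
With h(0) = 0 this makes h injective on all of ℤ/37ℤ, hence bijective (finite equal-size domain and codomain). In particular h is injective.
Since h is injective, we find the preimage of 24. The inverse of x ↦ x^19 on (ℤ/37ℤ)^× is x ↦ x^19, because 19·19 = 361 = 10·36 + 1 ≡ 1 (mod 36) and x^{36} = 1 for x ≠ 0 (Fermat). So h⁻¹(24) = 24^19 mod 37.
Repeated squaring mod 37: 24^1 ≡ 24, 24^2 ≡ 24² = 576 ≡ 21, 24^4 ≡ 21² = 441 ≡ 34, 24^8 ≡ 34² = 1156 ≡ 9, 24^16 ≡ 9² = 81 ≡ 7. Since 19 = 16 + 2 + 1, 24^19 ≡ 7·21·24: 7·21 = 147 ≡ 36, then 36·24 = 864 ≡ 13. So 24^19 ≡ 13 (mod 37).
Hence h⁻¹(24) = 13.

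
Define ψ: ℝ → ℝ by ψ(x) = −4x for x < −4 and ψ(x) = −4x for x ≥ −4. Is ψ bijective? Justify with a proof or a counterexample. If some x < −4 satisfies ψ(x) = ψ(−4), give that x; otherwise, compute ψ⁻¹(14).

-7/2

Both pieces are strictly decreasing (slopes −4 and −4), so each is injective on its own interval.
The left piece maps (−∞, −4) onto (16, ∞); the right piece maps [−4, ∞) onto (−∞, 16].
Since 16 = 16, the images partition ℝ: ψ is injective and surjective, hence bijective.
Because the two images are disjoint, no x < −4 has ψ(x) = ψ(−4), so we compute ψ⁻¹(14): 14 lies in (−∞, 16], so solve −4x = 14: x = (14 − 0)/(−4) = −7/2.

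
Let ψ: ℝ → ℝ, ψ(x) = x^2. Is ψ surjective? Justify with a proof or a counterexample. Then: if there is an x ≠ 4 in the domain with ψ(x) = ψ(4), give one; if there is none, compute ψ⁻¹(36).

-4

Since 2 is even, x^2 ≥ 0 for all x ∈ ℝ, so −1 ∈ ℝ has no preimage. Therefore ψ is not surjective.
For the follow-up, such an x exists: taking x = −4 ∈ ℝ gives ψ(−4) = 16 = ψ(4) with −4 ≠ 4.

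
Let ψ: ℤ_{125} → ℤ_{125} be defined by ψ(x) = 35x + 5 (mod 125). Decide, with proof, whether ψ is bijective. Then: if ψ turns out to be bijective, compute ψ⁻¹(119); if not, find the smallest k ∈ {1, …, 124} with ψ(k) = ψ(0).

We have gcd(35, 125) = 5 > 1. Taking a = 0 and b = 25: ψ(0) = 5 and ψ(25) = 35·25 + 5 = 880 ≡ 5 (mod 125).
So ψ(0) = ψ(25) while 0 ≠ 25, so ψ is not injective, hence not bijective.
Since ψ is not bijective, we find the least positive k with ψ(k) = ψ(0): this means 35k ≡ 0 (mod 125), i.e. 125 ∣ 35k. Since gcd(35, 125) = 5, dividing through by 5 this holds exactly when 25 ∣ 7k, and as gcd(7, 25) = 1, exactly when 25 ∣ k.
The smallest positive such k is 25.

25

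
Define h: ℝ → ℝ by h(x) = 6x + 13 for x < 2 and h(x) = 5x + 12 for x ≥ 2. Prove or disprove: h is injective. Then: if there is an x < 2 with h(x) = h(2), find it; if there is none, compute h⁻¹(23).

Both pieces are strictly increasing (slopes 6 and 5), so each is injective on its own interval.
The left piece maps (−∞, 2) onto (−∞, 25); the right piece maps [2, ∞) onto [22, ∞).
These images overlap. In particular h(2) = 22 (right piece), and solving 6x + 13 = 22 on the left piece gives x = 3/2 < 2.
So h(3/2) = h(2) with 3/2 ≠ 2, and h is not injective. This x = 3/2 is the requested value below 2.

3/2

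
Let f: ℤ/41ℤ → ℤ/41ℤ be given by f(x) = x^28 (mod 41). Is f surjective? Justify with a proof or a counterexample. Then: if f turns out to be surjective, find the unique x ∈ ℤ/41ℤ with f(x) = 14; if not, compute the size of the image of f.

11

f(4): Repeated squaring mod 41: 4^1 ≡ 4, 4^2 ≡ 4² = 16, 4^4 ≡ 16² = 256 ≡ 10, 4^8 ≡ 10² = 100 ≡ 18, 4^16 ≡ 18² = 324 ≡ 37. Since 28 = 16 + 8 + 4, 4^28 ≡ 37·18·10: 37·18 = 666 ≡ 10, then 10·10 = 100 ≡ 18. So 4^28 ≡ 18 (mod 41).
f(5): Repeated squaring mod 41: 5^1 ≡ 5, 5^2 ≡ 5² = 25, 5^4 ≡ 25² = 625 ≡ 10, 5^8 ≡ 10² = 100 ≡ 18, 5^16 ≡ 18² = 324 ≡ 37. Since 28 = 16 + 8 + 4, 5^28 ≡ 37·18·10: 37·18 = 666 ≡ 10, then 10·10 = 100 ≡ 18. So 5^28 ≡ 18 (mod 41).
So f(4) = f(5) = 18 while 4 ≠ 5, therefore f is not injective.
A non-injective map from the 41-element set ℤ/41ℤ to itself takes at most 40 distinct values, so it cannot be surjective. Hence f is not surjective.
Since f is not surjective, we determine |image(f)|. Computing x^28 mod 41 for each x (by repeated squaring, reducing mod 41 at every step), the values f(0), f(1), …, f(40) are: 0, 1, 10, 40, 18, 18, 31, 4, 16, 1, 16, 25, 23, 31, 40, 23, 37, 25, 10, 4, 37, 37, 4, 10, 25, 37, 23, 40, 31, 23, 25, 16, 1, 16, 4, 31, 18, 18, 40, 10, 1.
The distinct values are {0, 1, 4, 10, 16, 18, 23, 25, 31, 37, 40}; there are 11 of them.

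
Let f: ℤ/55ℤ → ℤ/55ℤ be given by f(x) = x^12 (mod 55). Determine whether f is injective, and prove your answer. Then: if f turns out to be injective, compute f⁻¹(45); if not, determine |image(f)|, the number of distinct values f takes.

f(4): Repeated squaring mod 55: 4^1 ≡ 4, 4^2 ≡ 4² = 16, 4^4 ≡ 16² = 256 ≡ 36, 4^8 ≡ 36² = 1296 ≡ 31. Since 12 = 8 + 4, 4^12 ≡ 31·36: 31·36 = 1116 ≡ 16. So 4^12 ≡ 16 (mod 55).
f(7): Repeated squaring mod 55: 7^1 ≡ 7, 7^2 ≡ 7² = 49, 7^4 ≡ 49² = 2401 ≡ 36, 7^8 ≡ 36² = 1296 ≡ 31. Since 12 = 8 + 4, 7^12 ≡ 31·36: 31·36 = 1116 ≡ 16. So 7^12 ≡ 16 (mod 55).
So f(4) = f(7) = 16 while 4 ≠ 7, hence f is not injective.
Since f is not injective, we determine |image(f)|. Computing x^12 mod 55 for each x (by repeated squaring, reducing mod 55 at every step), the values f(0), f(1), …, f(54) are: 0, 1, 26, 31, 16, 25, 36, 16, 31, 26, 45, 11, 1, 26, 31, 5, 36, 36, 16, 31, 15, 1, 11, 1, 26, 20, 16, 36, 36, 16, 20, 26, 1, 11, 1, 15, 31, 16, 36, 36, 5, 31, 26, 1, 11, 45, 26, 31, 16, 36, 25, 16, 31, 26, 1.
The distinct values are {0, 1, 5, 11, 15, 16, 20, 25, 26, 31, 36, 45}; there are 12 of them.

12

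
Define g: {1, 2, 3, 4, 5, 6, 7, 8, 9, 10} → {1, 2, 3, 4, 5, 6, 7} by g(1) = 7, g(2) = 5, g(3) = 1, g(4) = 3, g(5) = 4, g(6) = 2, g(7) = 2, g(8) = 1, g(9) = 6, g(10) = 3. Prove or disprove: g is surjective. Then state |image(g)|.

Every element of the codomain has a preimage: 1 = g(3), 2 = g(6), 3 = g(4), 4 = g(5), 5 = g(2), 6 = g(9), 7 = g(1).
Thus g is surjective.
The image of g is {1, 2, 3, 4, 5, 6, 7}, which has 7 elements.

7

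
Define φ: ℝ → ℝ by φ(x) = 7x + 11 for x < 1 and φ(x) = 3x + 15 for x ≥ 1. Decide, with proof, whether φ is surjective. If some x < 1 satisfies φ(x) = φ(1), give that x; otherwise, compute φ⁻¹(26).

Both pieces are strictly increasing (slopes 7 and 3), so each is injective on its own interval.
The left piece maps (−∞, 1) onto (−∞, 18); the right piece maps [1, ∞) onto [18, ∞).
These images together cover ℝ, so φ is surjective.
Because the two images are disjoint, no x < 1 has φ(x) = φ(1), so we compute φ⁻¹(26): 26 lies in [18, ∞), so solve 3x + 15 = 26: x = (26 − 15)/3 = 11/3.

11/3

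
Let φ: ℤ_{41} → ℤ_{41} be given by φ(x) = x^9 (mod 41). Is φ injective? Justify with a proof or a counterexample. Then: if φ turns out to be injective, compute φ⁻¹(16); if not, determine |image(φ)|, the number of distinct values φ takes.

18

Since 41 is prime, the nonzero elements of ℤ_{41} form a cyclic group of order 40.
As gcd(9, 40) = 1, raising to the 9th power is a bijection on this group: if s^9 ≡ t^9 then (st^{−1})^9 = 1, and the only element of order dividing gcd(9, 40) = 1 is 1, so s = t.
With φ(0) = 0 this makes φ injective on all of ℤ_{41}, hence bijective (finite equal-size domain and codomain). In particular φ is injective.
Since φ is injective, we find the preimage of 16. The inverse of x ↦ x^9 on (ℤ_{41})^× is x ↦ x^9, because 9·9 = 81 = 2·40 + 1 ≡ 1 (mod 40) and x^{40} = 1 for x ≠ 0 (Fermat). So φ⁻¹(16) = 16^9 mod 41.
Repeated squaring mod 41: 16^1 ≡ 16, 16^2 ≡ 16² = 256 ≡ 10, 16^4 ≡ 10² = 100 ≡ 18, 16^8 ≡ 18² = 324 ≡ 37. Since 9 = 8 + 1, 16^9 ≡ 37·16: 37·16 = 592 ≡ 18. So 16^9 ≡ 18 (mod 41).
Hence φ⁻¹(16) = 18.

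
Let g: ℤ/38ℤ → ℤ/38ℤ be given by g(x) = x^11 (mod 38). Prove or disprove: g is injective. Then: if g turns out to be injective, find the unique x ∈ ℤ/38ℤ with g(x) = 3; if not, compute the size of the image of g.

15

Computing x^11 mod 38 for each x (by repeated squaring, reducing mod 38 at every step), the values g(0), g(1), …, g(37) are: 0, 1, 34, 29, 16, 25, 36, 11, 12, 5, 14, 7, 8, 21, 32, 3, 28, 23, 18, 19, 20, 15, 10, 35, 6, 17, 30, 31, 24, 33, 26, 27, 2, 13, 22, 9, 4, 37.
Every element of ℤ/38ℤ appears exactly once in this list, so g is a bijection, and in particular injective.
Since g is injective, we read off the preimage of 3 from the same table: g(15) = 3, so g⁻¹(3) = 15.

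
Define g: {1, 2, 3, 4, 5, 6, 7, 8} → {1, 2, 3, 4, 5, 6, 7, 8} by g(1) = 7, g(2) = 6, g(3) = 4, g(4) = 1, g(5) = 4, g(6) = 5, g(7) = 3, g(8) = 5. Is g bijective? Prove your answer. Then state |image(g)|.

g(3) = 4 = g(5) with 3 ≠ 5, so g is not injective, hence not bijective.
The image of g is {1, 3, 4, 5, 6, 7}, which has 6 elements.

6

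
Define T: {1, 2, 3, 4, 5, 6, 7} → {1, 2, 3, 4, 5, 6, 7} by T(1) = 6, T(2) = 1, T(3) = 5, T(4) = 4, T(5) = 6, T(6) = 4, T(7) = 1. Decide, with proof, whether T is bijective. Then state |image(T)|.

4

T(1) = 6 = T(5) with 1 ≠ 5, so T is not injective, hence not bijective.
The image of T is {1, 4, 5, 6}, which has 4 elements.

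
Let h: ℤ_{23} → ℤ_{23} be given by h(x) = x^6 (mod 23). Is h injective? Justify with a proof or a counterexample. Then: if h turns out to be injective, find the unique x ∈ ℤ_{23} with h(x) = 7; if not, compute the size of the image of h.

h(11): Repeated squaring mod 23: 11^1 ≡ 11, 11^2 ≡ 11² = 121 ≡ 6, 11^4 ≡ 6² = 36 ≡ 13. Since 6 = 4 + 2, 11^6 ≡ 13·6: 13·6 = 78 ≡ 9. So 11^6 ≡ 9 (mod 23).
h(12): Repeated squaring mod 23: 12^1 ≡ 12, 12^2 ≡ 12² = 144 ≡ 6, 12^4 ≡ 6² = 36 ≡ 13. Since 6 = 4 + 2, 12^6 ≡ 13·6: 13·6 = 78 ≡ 9. So 12^6 ≡ 9 (mod 23).
So h(11) = h(12) = 9 while 11 ≠ 12, thus h is not injective.
Since h is not injective, we determine |image(h)|. Computing x^6 mod 23 for each x (by repeated squaring, reducing mod 23 at every step), the values h(0), h(1), …, h(22) are: 0, 1, 18, 16, 2, 8, 12, 4, 13, 3, 6, 9, 9, 6, 3, 13, 4, 12, 8, 2, 16, 18, 1.
The distinct values are {0, 1, 2, 3, 4, 6, 8, 9, 12, 13, 16, 18}; there are 12 of them.

12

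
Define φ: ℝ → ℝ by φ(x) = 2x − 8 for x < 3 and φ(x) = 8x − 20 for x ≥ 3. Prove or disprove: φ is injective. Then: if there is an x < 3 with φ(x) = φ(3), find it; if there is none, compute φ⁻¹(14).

Both pieces are strictly increasing (slopes 2 and 8), so each is injective on its own interval.
The left piece maps (−∞, 3) onto (−∞, −2); the right piece maps [3, ∞) onto [4, ∞).
These images are disjoint, so no value is attained by both pieces. So φ is injective.
Because the two images are disjoint, no x < 3 has φ(x) = φ(3), so we compute φ⁻¹(14): 14 lies in [4, ∞), so solve 8x − 20 = 14: x = (14 + 20)/8 = 17/4.

17/4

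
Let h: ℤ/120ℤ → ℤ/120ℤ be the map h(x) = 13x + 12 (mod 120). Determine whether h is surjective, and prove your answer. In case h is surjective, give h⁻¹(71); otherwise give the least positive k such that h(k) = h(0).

23

By definition, h is surjective if every y in the codomain equals h(x) for some x in the domain.
Since gcd(13, 120) = 1, 13 is invertible modulo 120. Euclid's algorithm: 120 = 9·13 + 3, 13 = 4·3 + 1; back-substituting gives 1 = 37·13 − 4·120, so 13⁻¹ ≡ 37 (mod 120).
For any y ∈ ℤ/120ℤ, x = 37(y − 12) mod 120 satisfies h(x) = 13·37(y − 12) + 12 ≡ y (since 13·37 ≡ 1 mod 120). So every y has a preimage.
Thus h is surjective.
Since h is surjective, we find h⁻¹(71): we need 13x ≡ 71 − 12 ≡ 59 (mod 120). Using 13⁻¹ = 37: x ≡ 37·59 = 2183 = 18·120 + 23, so x = 23.
Check: h(23) = 13·23 + 12 = 311 = 2·120 + 71 ≡ 71 (mod 120).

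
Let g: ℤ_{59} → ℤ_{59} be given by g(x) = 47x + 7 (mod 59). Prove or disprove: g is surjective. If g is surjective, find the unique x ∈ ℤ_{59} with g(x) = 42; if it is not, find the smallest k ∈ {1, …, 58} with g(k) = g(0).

Recall that g is surjective if every y in the codomain equals g(x) for some x in the domain.
Since gcd(47, 59) = 1, 47 is invertible modulo 59. Euclid's algorithm: 59 = 1·47 + 12, 47 = 3·12 + 11, 12 = 1·11 + 1; back-substituting gives 1 = 54·47 − 43·59, so 47⁻¹ ≡ 54 (mod 59).
Then y ↦ 54(y − 7) is a two-sided inverse to g, so every y ∈ ℤ_{59} has a preimage.
Hence g is surjective.
Since g is surjective, we compute g⁻¹(42): solve 47x + 7 ≡ 42 (mod 59), i.e. 47x ≡ 35 (mod 59).
Multiplying by 47⁻¹ = 54 gives x ≡ 54·35 = 1890 = 32·59 + 2 ≡ 2 (mod 59).
Check: g(2) = 47·2 + 7 = 101 = 1·59 + 42 ≡ 42 (mod 59).

2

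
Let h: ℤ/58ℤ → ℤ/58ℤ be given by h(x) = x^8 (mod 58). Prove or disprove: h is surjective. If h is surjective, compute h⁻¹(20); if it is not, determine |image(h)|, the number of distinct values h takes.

h(3): Repeated squaring mod 58: 3^1 ≡ 3, 3^2 ≡ 3² = 9, 3^4 ≡ 9² = 81 ≡ 23, 3^8 ≡ 23² = 529 ≡ 7. So 3^8 ≡ 7 (mod 58).
h(7): Repeated squaring mod 58: 7^1 ≡ 7, 7^2 ≡ 7² = 49, 7^4 ≡ 49² = 2401 ≡ 23, 7^8 ≡ 23² = 529 ≡ 7. So 7^8 ≡ 7 (mod 58).
So h(3) = h(7) = 7 while 3 ≠ 7, hence h is not injective.
A non-injective map from the 58-element set ℤ/58ℤ to itself takes at most 57 distinct values, so it cannot be surjective. Thus h is not surjective.
Since h is not surjective, we determine |image(h)|. Computing x^8 mod 58 for each x (by repeated squaring, reducing mod 58 at every step), the values h(0), h(1), …, h(57) are: 0, 1, 24, 7, 54, 53, 52, 7, 20, 49, 54, 45, 30, 45, 52, 23, 16, 1, 16, 25, 20, 49, 36, 23, 24, 25, 36, 53, 30, 29, 30, 53, 36, 25, 24, 23, 36, 49, 20, 25, 16, 1, 16, 23, 52, 45, 30, 45, 54, 49, 20, 7, 52, 53, 54, 7, 24, 1.
The distinct values are {0, 1, 7, 16, 20, 23, 24, 25, 29, 30, 36, 45, 49, 52, 53, 54}; there are 16 of them.

16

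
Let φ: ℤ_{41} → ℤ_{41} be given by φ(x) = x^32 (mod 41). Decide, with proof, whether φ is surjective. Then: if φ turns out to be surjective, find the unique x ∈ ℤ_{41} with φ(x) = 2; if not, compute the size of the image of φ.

6

φ(1) = 1^32 = 1.
φ(3): Repeated squaring mod 41: 3^1 ≡ 3, 3^2 ≡ 3² = 9, 3^4 ≡ 9² = 81 ≡ 40, 3^8 ≡ 40² = 1600 ≡ 1, 3^16 ≡ 1² = 1, 3^32 ≡ 1² = 1. So 3^32 ≡ 1 (mod 41).
So φ(1) = φ(3) = 1 while 1 ≠ 3, therefore φ is not injective.
A non-injective map from the 41-element set ℤ_{41} to itself takes at most 40 distinct values, so it cannot be surjective. Hence φ is not surjective.
Since φ is not surjective, we determine |image(φ)|. Computing x^32 mod 41 for each x (by repeated squaring, reducing mod 41 at every step), the values φ(0), φ(1), …, φ(40) are: 0, 1, 37, 1, 16, 16, 37, 10, 18, 1, 18, 18, 16, 37, 1, 16, 10, 18, 37, 10, 10, 10, 10, 37, 18, 10, 16, 1, 37, 16, 18, 18, 1, 18, 10, 37, 16, 16, 1, 37, 1.
The distinct values are {0, 1, 10, 16, 18, 37}; there are 6 of them.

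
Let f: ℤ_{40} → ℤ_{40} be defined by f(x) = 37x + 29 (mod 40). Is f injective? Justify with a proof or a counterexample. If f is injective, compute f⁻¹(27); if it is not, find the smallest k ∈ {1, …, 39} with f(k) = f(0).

Suppose f(a) = f(b) in ℤ_{40}. Then 37a + 29 ≡ 37b + 29 (mod 40), thus 37(a − b) ≡ 0 (mod 40).
Since gcd(37, 40) = 1, 37 is invertible modulo 40, so a − b ≡ 0 (mod 40), i.e. a = b.
Therefore f is injective.
We now compute 37⁻¹ mod 40 explicitly. Euclid's algorithm: 40 = 1·37 + 3, 37 = 12·3 + 1; back-substituting gives 1 = 13·37 − 12·40, so 37⁻¹ ≡ 13 (mod 40).
Since f is injective, we find f⁻¹(27): we need 37x ≡ 27 − 29 ≡ 38 (mod 40). Using 37⁻¹ = 13: x ≡ 13·38 = 494 = 12·40 + 14, so x = 14.
Check: f(14) = 37·14 + 29 = 547 = 13·40 + 27 ≡ 27 (mod 40).

14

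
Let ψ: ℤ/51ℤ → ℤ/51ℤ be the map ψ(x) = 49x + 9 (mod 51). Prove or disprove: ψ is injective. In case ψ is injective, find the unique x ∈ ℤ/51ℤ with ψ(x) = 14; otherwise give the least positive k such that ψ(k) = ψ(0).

Recall that injectivity means: for all u, v in the domain, ψ(u) = ψ(v) implies u = v.
Suppose ψ(u) = ψ(v) in ℤ/51ℤ. Then 49u + 9 ≡ 49v + 9 (mod 51), thus 49(u − v) ≡ 0 (mod 51).
Since gcd(49, 51) = 1, 49 is invertible modulo 51, therefore u − v ≡ 0 (mod 51), i.e. u = v.
So ψ is injective.
We now compute 49⁻¹ mod 51 explicitly. Euclid's algorithm: 51 = 1·49 + 2, 49 = 24·2 + 1; back-substituting gives 1 = 25·49 − 24·51, so 49⁻¹ ≡ 25 (mod 51).
Since ψ is injective, we compute ψ⁻¹(14): solve 49x + 9 ≡ 14 (mod 51), i.e. 49x ≡ 5 (mod 51).
Multiplying by 49⁻¹ = 25 gives x ≡ 25·5 = 125 = 2·51 + 23 ≡ 23 (mod 51).
Check: ψ(23) = 49·23 + 9 = 1136 = 22·51 + 14 ≡ 14 (mod 51).

23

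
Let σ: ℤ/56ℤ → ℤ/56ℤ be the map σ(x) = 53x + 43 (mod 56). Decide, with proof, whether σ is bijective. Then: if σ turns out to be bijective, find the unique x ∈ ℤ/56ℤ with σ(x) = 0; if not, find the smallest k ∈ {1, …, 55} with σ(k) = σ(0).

Recall that σ is injective if σ(a) = σ(b) implies a = b.
Suppose σ(a) = σ(b) in ℤ/56ℤ. Then 53a + 43 ≡ 53b + 43 (mod 56), hence 53(a − b) ≡ 0 (mod 56).
Since gcd(53, 56) = 1, 53 is invertible modulo 56, hence a − b ≡ 0 (mod 56), i.e. a = b.
We now compute 53⁻¹ mod 56 explicitly. Euclid's algorithm: 56 = 1·53 + 3, 53 = 17·3 + 2, 3 = 1·2 + 1; back-substituting gives 1 = 37·53 − 35·56, so 53⁻¹ ≡ 37 (mod 56).
Then y ↦ 37(y − 43) is a two-sided inverse to σ, so every y ∈ ℤ/56ℤ has a preimage.
Hence σ is bijective.
Since σ is bijective, we find σ⁻¹(0): we need 53x ≡ 0 − 43 ≡ 13 (mod 56). Using 53⁻¹ = 37: x ≡ 37·13 = 481 = 8·56 + 33, so x = 33.
Check: σ(33) = 53·33 + 43 = 1792 = 32·56 + 0 ≡ 0 (mod 56).

33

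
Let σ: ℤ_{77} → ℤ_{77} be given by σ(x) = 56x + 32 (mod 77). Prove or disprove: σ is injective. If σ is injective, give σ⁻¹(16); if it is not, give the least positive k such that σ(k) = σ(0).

11

By definition, σ is injective if σ(u) = σ(v) implies u = v.
We have gcd(56, 77) = 7 > 1. Taking u = 0 and v = 11: σ(0) = 32 and σ(11) = 56·11 + 32 = 648 ≡ 32 (mod 77).
So σ(0) = σ(11) while 0 ≠ 11, thus σ is not injective.
Since σ is not injective, we find the least positive k with σ(k) = σ(0): this means 56k ≡ 0 (mod 77), i.e. 77 ∣ 56k. Since gcd(56, 77) = 7, dividing through by 7 this holds exactly when 11 ∣ 8k, and as gcd(8, 11) = 1, exactly when 11 ∣ k.
The smallest positive such k is 11.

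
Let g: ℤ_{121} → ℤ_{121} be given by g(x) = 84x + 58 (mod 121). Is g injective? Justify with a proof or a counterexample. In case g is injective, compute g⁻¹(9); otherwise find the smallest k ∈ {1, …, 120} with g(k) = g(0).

70

Suppose g(u) = g(v) in ℤ_{121}. Then 84u + 58 ≡ 84v + 58 (mod 121), thus 84(u − v) ≡ 0 (mod 121).
Since gcd(84, 121) = 1, 84 is invertible modulo 121, thus u − v ≡ 0 (mod 121), i.e. u = v.
Hence g is injective.
We now compute 84⁻¹ mod 121 explicitly. Euclid's algorithm: 121 = 1·84 + 37, 84 = 2·37 + 10, 37 = 3·10 + 7, 10 = 1·7 + 3, 7 = 2·3 + 1; back-substituting gives 1 = 85·84 − 59·121, so 84⁻¹ ≡ 85 (mod 121).
Since g is injective, we compute g⁻¹(9): solve 84x + 58 ≡ 9 (mod 121), i.e. 84x ≡ 72 (mod 121).
Multiplying by 84⁻¹ = 85 gives x ≡ 85·72 = 6120 = 50·121 + 70 ≡ 70 (mod 121).
Check: g(70) = 84·70 + 58 = 5938 = 49·121 + 9 ≡ 9 (mod 121).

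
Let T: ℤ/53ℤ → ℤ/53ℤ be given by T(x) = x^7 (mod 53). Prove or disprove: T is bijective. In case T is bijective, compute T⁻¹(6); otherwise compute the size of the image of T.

17

Since 53 is prime, the nonzero elements of ℤ/53ℤ form a cyclic group of order 52.
As gcd(7, 52) = 1, raising to the 7th power is a bijection on this group: if u^7 ≡ v^7 then (uv^{−1})^7 = 1, and the only element of order dividing gcd(7, 52) = 1 is 1, so u = v.
With T(0) = 0 this makes T injective on all of ℤ/53ℤ, hence bijective (finite equal-size domain and codomain). In particular T is bijective.
Since T is bijective, we find the preimage of 6. The inverse of x ↦ x^7 on (ℤ/53ℤ)^× is x ↦ x^15, because 7·15 = 105 = 2·52 + 1 ≡ 1 (mod 52) and x^{52} = 1 for x ≠ 0 (Fermat). So T⁻¹(6) = 6^15 mod 53.
Repeated squaring mod 53: 6^1 ≡ 6, 6^2 ≡ 6² = 36, 6^4 ≡ 36² = 1296 ≡ 24, 6^8 ≡ 24² = 576 ≡ 46. Since 15 = 8 + 4 + 2 + 1, 6^15 ≡ 46·24·36·6: 46·24 = 1104 ≡ 44, then 44·36 = 1584 ≡ 47, then 47·6 = 282 ≡ 17. So 6^15 ≡ 17 (mod 53).
Hence T⁻¹(6) = 17.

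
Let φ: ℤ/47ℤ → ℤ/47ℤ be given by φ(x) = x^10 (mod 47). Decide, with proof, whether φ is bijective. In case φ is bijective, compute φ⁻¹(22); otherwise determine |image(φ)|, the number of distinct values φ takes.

24

φ(23): Repeated squaring mod 47: 23^1 ≡ 23, 23^2 ≡ 23² = 529 ≡ 12, 23^4 ≡ 12² = 144 ≡ 3, 23^8 ≡ 3² = 9. Since 10 = 8 + 2, 23^10 ≡ 9·12: 9·12 = 108 ≡ 14. So 23^10 ≡ 14 (mod 47).
φ(24): Repeated squaring mod 47: 24^1 ≡ 24, 24^2 ≡ 24² = 576 ≡ 12, 24^4 ≡ 12² = 144 ≡ 3, 24^8 ≡ 3² = 9. Since 10 = 8 + 2, 24^10 ≡ 9·12: 9·12 = 108 ≡ 14. So 24^10 ≡ 14 (mod 47).
So φ(23) = φ(24) = 14 while 23 ≠ 24, thus φ is not injective, hence not bijective.
Since φ is not bijective, we determine |image(φ)|. Computing x^10 mod 47 for each x (by repeated squaring, reducing mod 47 at every step), the values φ(0), φ(1), …, φ(46) are: 0, 1, 37, 17, 6, 12, 18, 32, 34, 7, 21, 42, 8, 2, 9, 16, 36, 28, 24, 4, 25, 27, 3, 14, 14, 3, 27, 25, 4, 24, 28, 36, 16, 9, 2, 8, 42, 21, 7, 34, 32, 18, 12, 6, 17, 37, 1.
The distinct values are {0, 1, 2, 3, 4, 6, 7, 8, 9, 12, 14, 16, 17, 18, 21, 24, 25, 27, 28, 32, 34, 36, 37, 42}; there are 24 of them.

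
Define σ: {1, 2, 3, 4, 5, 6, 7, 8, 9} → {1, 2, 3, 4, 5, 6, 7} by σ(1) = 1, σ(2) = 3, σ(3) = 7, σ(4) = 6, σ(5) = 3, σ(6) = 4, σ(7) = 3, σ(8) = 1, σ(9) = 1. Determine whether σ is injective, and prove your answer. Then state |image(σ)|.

σ(2) = 3 = σ(5) with 2 ≠ 5, so σ is not injective.
The image of σ is {1, 3, 4, 6, 7}, which has 5 elements.

5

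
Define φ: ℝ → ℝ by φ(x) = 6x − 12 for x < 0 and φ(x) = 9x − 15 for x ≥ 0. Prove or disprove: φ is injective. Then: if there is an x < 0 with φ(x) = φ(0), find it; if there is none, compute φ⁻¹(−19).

Both pieces are strictly increasing (slopes 6 and 9), so each is injective on its own interval.
The left piece maps (−∞, 0) onto (−∞, −12); the right piece maps [0, ∞) onto [−15, ∞).
These images overlap. In particular φ(0) = −15 (right piece), and solving 6x − 12 = −15 on the left piece gives x = −1/2 < 0.
So φ(−1/2) = φ(0) with −1/2 ≠ 0, and φ is not injective. This x = −1/2 is the requested value below 0.

-1/2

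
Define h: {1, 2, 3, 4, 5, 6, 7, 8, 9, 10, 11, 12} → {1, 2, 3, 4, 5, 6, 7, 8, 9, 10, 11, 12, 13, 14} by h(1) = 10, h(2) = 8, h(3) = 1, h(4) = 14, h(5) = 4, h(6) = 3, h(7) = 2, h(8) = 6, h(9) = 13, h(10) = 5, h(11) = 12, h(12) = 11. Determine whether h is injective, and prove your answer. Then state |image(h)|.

12

The values h(1), …, h(12) are 10, 8, 1, 14, 4, 3, 2, 6, 13, 5, 12, 11 — all distinct.
So h(x_1) = h(x_2) only when x_1 = x_2, and h is injective.
The image of h is {1, 2, 3, 4, 5, 6, 8, 10, 11, 12, 13, 14}, which has 12 elements.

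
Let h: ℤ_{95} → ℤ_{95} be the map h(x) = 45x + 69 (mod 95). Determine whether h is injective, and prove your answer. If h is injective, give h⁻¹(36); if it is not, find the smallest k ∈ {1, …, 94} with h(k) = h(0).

Recall: h is injective when h(u) = h(v) forces u = v.
We have gcd(45, 95) = 5 > 1. Taking u = 0 and v = 19: h(0) = 69 and h(19) = 45·19 + 69 = 924 ≡ 69 (mod 95).
So h(0) = h(19) while 0 ≠ 19, so h is not injective.
Since h is not injective, we find the least positive k with h(k) = h(0): this means 45k ≡ 0 (mod 95), i.e. 95 ∣ 45k. Since gcd(45, 95) = 5, dividing through by 5 this holds exactly when 19 ∣ 9k, and as gcd(9, 19) = 1, exactly when 19 ∣ k.
The smallest positive such k is 19.

19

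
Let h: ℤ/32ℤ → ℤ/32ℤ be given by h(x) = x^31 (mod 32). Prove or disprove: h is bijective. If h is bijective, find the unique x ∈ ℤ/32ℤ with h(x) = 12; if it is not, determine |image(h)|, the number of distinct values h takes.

h(0) = 0^31 = 0.
h(2): Repeated squaring mod 32: 2^1 ≡ 2, 2^2 ≡ 2² = 4, 2^4 ≡ 4² = 16, 2^8 ≡ 16² = 256 ≡ 0, 2^16 ≡ 0² = 0. Since 31 = 16 + 8 + 4 + 2 + 1, 2^31 ≡ 0·0·16·4·2: 0·0 = 0, then 0·16 = 0, then 0·4 = 0, then 0·2 = 0. So 2^31 ≡ 0 (mod 32).
So h(0) = h(2) = 0 while 0 ≠ 2, hence h is not injective, hence not bijective.
Since h is not bijective, we determine |image(h)|. Computing x^31 mod 32 for each x (by repeated squaring, reducing mod 32 at every step), the values h(0), h(1), …, h(31) are: 0, 1, 0, 11, 0, 13, 0, 23, 0, 25, 0, 3, 0, 5, 0, 15, 0, 17, 0, 27, 0, 29, 0, 7, 0, 9, 0, 19, 0, 21, 0, 31.
The distinct values are {0, 1, 3, 5, 7, 9, 11, 13, 15, 17, 19, 21, 23, 25, 27, 29, 31}; there are 17 of them.

17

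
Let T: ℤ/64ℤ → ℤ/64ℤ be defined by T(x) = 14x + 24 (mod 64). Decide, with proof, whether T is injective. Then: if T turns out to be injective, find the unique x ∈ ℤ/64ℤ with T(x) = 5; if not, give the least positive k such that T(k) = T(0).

We have gcd(14, 64) = 2 > 1. Taking a = 0 and b = 32: T(0) = 24 and T(32) = 14·32 + 24 = 472 ≡ 24 (mod 64).
So T(0) = T(32) while 0 ≠ 32, hence T is not injective.
Since T is not injective, we find the least positive k with T(k) = T(0): this means 14k ≡ 0 (mod 64), i.e. 64 ∣ 14k. Since gcd(14, 64) = 2, dividing through by 2 this holds exactly when 32 ∣ 7k, and as gcd(7, 32) = 1, exactly when 32 ∣ k.
The smallest positive such k is 32.

32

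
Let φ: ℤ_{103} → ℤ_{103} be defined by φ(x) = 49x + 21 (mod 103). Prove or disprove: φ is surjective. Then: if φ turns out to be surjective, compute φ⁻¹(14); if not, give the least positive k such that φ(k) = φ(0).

44

Since gcd(49, 103) = 1, 49 is invertible modulo 103. Euclid's algorithm: 103 = 2·49 + 5, 49 = 9·5 + 4, 5 = 1·4 + 1; back-substituting gives 1 = 82·49 − 39·103, so 49⁻¹ ≡ 82 (mod 103).
Then y ↦ 82(y − 21) is a two-sided inverse to φ, so every y ∈ ℤ_{103} has a preimage.
Thus φ is surjective.
Since φ is surjective, we find φ⁻¹(14): we need 49x ≡ 14 − 21 ≡ 96 (mod 103). Using 49⁻¹ = 82: x ≡ 82·96 = 7872 = 76·103 + 44, so x = 44.
Check: φ(44) = 49·44 + 21 = 2177 = 21·103 + 14 ≡ 14 (mod 103).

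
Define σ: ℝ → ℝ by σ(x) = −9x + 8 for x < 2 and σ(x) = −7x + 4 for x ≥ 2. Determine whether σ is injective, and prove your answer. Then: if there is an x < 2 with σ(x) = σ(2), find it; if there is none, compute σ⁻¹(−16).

20/7

Both pieces are strictly decreasing (slopes −9 and −7), so each is injective on its own interval.
The left piece maps (−∞, 2) onto (−10, ∞); the right piece maps [2, ∞) onto (−∞, −10].
These images are disjoint, so no value is attained by both pieces. Hence σ is injective.
Because the two images are disjoint, no x < 2 has σ(x) = σ(2), so we compute σ⁻¹(−16): −16 lies in (−∞, −10], so solve −7x + 4 = −16: x = (−16 − 4)/(−7) = 20/7.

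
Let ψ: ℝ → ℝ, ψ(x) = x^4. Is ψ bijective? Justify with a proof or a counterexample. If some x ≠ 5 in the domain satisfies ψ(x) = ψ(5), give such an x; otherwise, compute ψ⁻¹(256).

-5

ψ(5) = 625 = (−5)^4 = ψ(−5) (since 4 is even), with 5 ≠ −5. So ψ is not injective, hence not bijective.
For the follow-up, such an x exists: taking x = −5 ∈ ℝ gives ψ(−5) = 625 = ψ(5) with −5 ≠ 5.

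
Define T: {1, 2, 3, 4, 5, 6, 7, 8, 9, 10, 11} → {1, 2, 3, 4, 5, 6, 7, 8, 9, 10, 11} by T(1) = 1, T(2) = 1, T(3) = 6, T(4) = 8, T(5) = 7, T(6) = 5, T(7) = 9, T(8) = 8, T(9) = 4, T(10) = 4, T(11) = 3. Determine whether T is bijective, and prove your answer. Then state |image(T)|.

8

T(1) = 1 = T(2) with 1 ≠ 2, so T is not injective, hence not bijective.
The image of T is {1, 3, 4, 5, 6, 7, 8, 9}, which has 8 elements.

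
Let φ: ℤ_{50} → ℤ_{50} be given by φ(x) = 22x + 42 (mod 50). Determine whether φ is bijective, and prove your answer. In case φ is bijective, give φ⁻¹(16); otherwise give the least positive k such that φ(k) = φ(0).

25

Recall that injectivity means: for all u, v in the domain, φ(u) = φ(v) implies u = v.
We have gcd(22, 50) = 2 > 1. Taking u = 0 and v = 25: φ(0) = 42 and φ(25) = 22·25 + 42 = 592 ≡ 42 (mod 50).
So φ(0) = φ(25) while 0 ≠ 25, thus φ is not injective, hence not bijective.
Since φ is not bijective, we find the least positive k with φ(k) = φ(0): this means 22k ≡ 0 (mod 50), i.e. 50 ∣ 22k. Since gcd(22, 50) = 2, dividing through by 2 this holds exactly when 25 ∣ 11k, and as gcd(11, 25) = 1, exactly when 25 ∣ k.
The smallest positive such k is 25.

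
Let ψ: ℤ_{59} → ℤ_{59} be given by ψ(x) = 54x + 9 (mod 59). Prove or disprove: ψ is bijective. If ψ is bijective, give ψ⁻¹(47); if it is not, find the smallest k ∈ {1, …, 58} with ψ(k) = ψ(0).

16

Suppose ψ(u) = ψ(v) in ℤ_{59}. Then 54u + 9 ≡ 54v + 9 (mod 59), thus 54(u − v) ≡ 0 (mod 59).
Since gcd(54, 59) = 1, 54 is invertible modulo 59, therefore u − v ≡ 0 (mod 59), i.e. u = v.
We now compute 54⁻¹ mod 59 explicitly. Euclid's algorithm: 59 = 1·54 + 5, 54 = 10·5 + 4, 5 = 1·4 + 1; back-substituting gives 1 = 47·54 − 43·59, so 54⁻¹ ≡ 47 (mod 59).
Then y ↦ 47(y − 9) is a two-sided inverse to ψ, so every y ∈ ℤ_{59} has a preimage.
So ψ is bijective.
Since ψ is bijective, we compute ψ⁻¹(47): solve 54x + 9 ≡ 47 (mod 59), i.e. 54x ≡ 38 (mod 59).
Multiplying by 54⁻¹ = 47 gives x ≡ 47·38 = 1786 = 30·59 + 16 ≡ 16 (mod 59).
Check: ψ(16) = 54·16 + 9 = 873 = 14·59 + 47 ≡ 47 (mod 59).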